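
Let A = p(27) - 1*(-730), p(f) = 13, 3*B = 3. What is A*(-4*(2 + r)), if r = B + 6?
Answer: -26748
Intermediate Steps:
B = 1 (B = (⅓)*3 = 1)
r = 7 (r = 1 + 6 = 7)
A = 743 (A = 13 - 1*(-730) = 13 + 730 = 743)
A*(-4*(2 + r)) = 743*(-4*(2 + 7)) = 743*(-4*9) = 743*(-36) = -26748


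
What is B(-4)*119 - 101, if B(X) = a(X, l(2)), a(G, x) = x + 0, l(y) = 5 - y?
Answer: 256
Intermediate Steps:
a(G, x) = x
B(X) = 3 (B(X) = 5 - 1*2 = 5 - 2 = 3)
B(-4)*119 - 101 = 3*119 - 101 = 357 - 101 = 256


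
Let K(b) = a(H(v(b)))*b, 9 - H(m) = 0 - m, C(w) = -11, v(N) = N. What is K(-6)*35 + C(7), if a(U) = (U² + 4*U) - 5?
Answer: -3371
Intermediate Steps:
H(m) = 9 + m (H(m) = 9 - (0 - m) = 9 - (-1)*m = 9 + m)
a(U) = -5 + U² + 4*U
K(b) = b*(31 + (9 + b)² + 4*b) (K(b) = (-5 + (9 + b)² + 4*(9 + b))*b = (-5 + (9 + b)² + (36 + 4*b))*b = (31 + (9 + b)² + 4*b)*b = b*(31 + (9 + b)² + 4*b))
K(-6)*35 + C(7) = -6*(112 + (-6)² + 22*(-6))*35 - 11 = -6*(112 + 36 - 132)*35 - 11 = -6*16*35 - 11 = -96*35 - 11 = -3360 - 11 = -3371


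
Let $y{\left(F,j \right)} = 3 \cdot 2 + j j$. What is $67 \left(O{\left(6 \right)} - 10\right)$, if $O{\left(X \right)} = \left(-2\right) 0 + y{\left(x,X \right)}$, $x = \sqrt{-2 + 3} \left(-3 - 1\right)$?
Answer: $2144$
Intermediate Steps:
$x = -4$ ($x = \sqrt{1} \left(-4\right) = 1 \left(-4\right) = -4$)
$y{\left(F,j \right)} = 6 + j^{2}$
$O{\left(X \right)} = 6 + X^{2}$ ($O{\left(X \right)} = \left(-2\right) 0 + \left(6 + X^{2}\right) = 0 + \left(6 + X^{2}\right) = 6 + X^{2}$)
$67 \left(O{\left(6 \right)} - 10\right) = 67 \left(\left(6 + 6^{2}\right) - 10\right) = 67 \left(\left(6 + 36\right) - 10\right) = 67 \left(42 - 10\right) = 67 \cdot 32 = 2144$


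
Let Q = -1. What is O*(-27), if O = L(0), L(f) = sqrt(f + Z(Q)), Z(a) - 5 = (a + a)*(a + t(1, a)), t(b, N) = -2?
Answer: -27*sqrt(11) ≈ -89.549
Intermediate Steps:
Z(a) = 5 + 2*a*(-2 + a) (Z(a) = 5 + (a + a)*(a - 2) = 5 + (2*a)*(-2 + a) = 5 + 2*a*(-2 + a))
L(f) = sqrt(11 + f) (L(f) = sqrt(f + (5 - 4*(-1) + 2*(-1)**2)) = sqrt(f + (5 + 4 + 2*1)) = sqrt(f + (5 + 4 + 2)) = sqrt(f + 11) = sqrt(11 + f))
O = sqrt(11) (O = sqrt(11 + 0) = sqrt(11) ≈ 3.3166)
O*(-27) = sqrt(11)*(-27) = -27*sqrt(11)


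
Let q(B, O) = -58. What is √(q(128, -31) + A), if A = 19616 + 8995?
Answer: √28553 ≈ 168.98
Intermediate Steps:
A = 28611
√(q(128, -31) + A) = √(-58 + 28611) = √28553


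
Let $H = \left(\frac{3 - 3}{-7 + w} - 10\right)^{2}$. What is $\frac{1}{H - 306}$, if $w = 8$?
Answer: $- \frac{1}{206} \approx -0.0048544$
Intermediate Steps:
$H = 100$ ($H = \left(\frac{3 - 3}{-7 + 8} - 10\right)^{2} = \left(\frac{0}{1} - 10\right)^{2} = \left(0 \cdot 1 - 10\right)^{2} = \left(0 - 10\right)^{2} = \left(-10\right)^{2} = 100$)
$\frac{1}{H - 306} = \frac{1}{100 - 306} = \frac{1}{-206} = - \frac{1}{206}$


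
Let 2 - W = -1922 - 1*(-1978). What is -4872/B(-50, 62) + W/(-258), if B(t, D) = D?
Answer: -104469/1333 ≈ -78.371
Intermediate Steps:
W = -54 (W = 2 - (-1922 - 1*(-1978)) = 2 - (-1922 + 1978) = 2 - 1*56 = 2 - 56 = -54)
-4872/B(-50, 62) + W/(-258) = -4872/62 - 54/(-258) = -4872*1/62 - 54*(-1/258) = -2436/31 + 9/43 = -104469/1333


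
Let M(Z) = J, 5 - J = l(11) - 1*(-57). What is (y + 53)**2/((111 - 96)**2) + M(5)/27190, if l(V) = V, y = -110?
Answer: 1962803/135950 ≈ 14.438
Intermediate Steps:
J = -63 (J = 5 - (11 - 1*(-57)) = 5 - (11 + 57) = 5 - 1*68 = 5 - 68 = -63)
M(Z) = -63
(y + 53)**2/((111 - 96)**2) + M(5)/27190 = (-110 + 53)**2/((111 - 96)**2) - 63/27190 = (-57)**2/(15**2) - 63*1/27190 = 3249/225 - 63/27190 = 3249*(1/225) - 63/27190 = 361/25 - 63/27190 = 1962803/135950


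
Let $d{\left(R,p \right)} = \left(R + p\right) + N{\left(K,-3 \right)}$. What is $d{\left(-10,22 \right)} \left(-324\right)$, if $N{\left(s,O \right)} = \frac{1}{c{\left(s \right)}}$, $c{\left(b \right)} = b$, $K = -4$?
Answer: $-3807$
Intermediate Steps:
$N{\left(s,O \right)} = \frac{1}{s}$
$d{\left(R,p \right)} = - \frac{1}{4} + R + p$ ($d{\left(R,p \right)} = \left(R + p\right) + \frac{1}{-4} = \left(R + p\right) - \frac{1}{4} = - \frac{1}{4} + R + p$)
$d{\left(-10,22 \right)} \left(-324\right) = \left(- \frac{1}{4} - 10 + 22\right) \left(-324\right) = \frac{47}{4} \left(-324\right) = -3807$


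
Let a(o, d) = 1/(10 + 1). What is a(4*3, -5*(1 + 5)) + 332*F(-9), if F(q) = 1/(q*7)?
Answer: -3589/693 ≈ -5.1789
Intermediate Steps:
F(q) = 1/(7*q)
a(o, d) = 1/11
a(4*3, -5*(1 + 5)) + 332*F(-9) = 1/11 + 332*((1/7)/(-9)) = 1/11 + 332*((1/7)*(-1/9)) = 1/11 + 332*(-1/63) = 1/11 - 332/63 = -3589/693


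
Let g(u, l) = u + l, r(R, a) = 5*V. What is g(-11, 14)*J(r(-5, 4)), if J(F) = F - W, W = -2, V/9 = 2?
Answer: 276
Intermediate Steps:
V = 18 (V = 9*2 = 18)
r(R, a) = 90 (r(R, a) = 5*18 = 90)
g(u, l) = l + u
J(F) = 2 + F (J(F) = F - 1*(-2) = F + 2 = 2 + F)
g(-11, 14)*J(r(-5, 4)) = (14 - 11)*(2 + 90) = 3*92 = 276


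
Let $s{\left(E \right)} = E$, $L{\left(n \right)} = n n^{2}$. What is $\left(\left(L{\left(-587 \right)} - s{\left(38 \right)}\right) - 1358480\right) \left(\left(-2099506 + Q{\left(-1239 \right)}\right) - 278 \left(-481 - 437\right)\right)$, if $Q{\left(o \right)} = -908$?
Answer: $375722621554410$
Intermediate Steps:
$L{\left(n \right)} = n^{3}$
$\left(\left(L{\left(-587 \right)} - s{\left(38 \right)}\right) - 1358480\right) \left(\left(-2099506 + Q{\left(-1239 \right)}\right) - 278 \left(-481 - 437\right)\right) = \left(\left(\left(-587\right)^{3} - 38\right) - 1358480\right) \left(\left(-2099506 - 908\right) - 278 \left(-481 - 437\right)\right) = \left(\left(-202262003 - 38\right) - 1358480\right) \left(-2100414 - -255204\right) = \left(-202262041 - 1358480\right) \left(-2100414 + 255204\right) = \left(-203620521\right) \left(-1845210\right) = 375722621554410$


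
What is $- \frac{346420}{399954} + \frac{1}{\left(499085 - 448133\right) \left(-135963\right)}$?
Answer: $- \frac{399975768556979}{461786006901384} \approx -0.86615$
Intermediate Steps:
$- \frac{346420}{399954} + \frac{1}{\left(499085 - 448133\right) \left(-135963\right)} = \left(-346420\right) \frac{1}{399954} + \frac{1}{50952} \left(- \frac{1}{135963}\right) = - \frac{173210}{199977} + \frac{1}{50952} \left(- \frac{1}{135963}\right) = - \frac{173210}{199977} - \frac{1}{6927586776} = - \frac{399975768556979}{461786006901384}$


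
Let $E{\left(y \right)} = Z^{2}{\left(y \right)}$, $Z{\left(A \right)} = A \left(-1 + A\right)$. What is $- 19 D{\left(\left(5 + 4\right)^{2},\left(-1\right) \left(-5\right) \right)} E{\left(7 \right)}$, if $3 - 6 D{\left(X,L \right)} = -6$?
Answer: $-50274$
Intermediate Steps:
$D{\left(X,L \right)} = \frac{3}{2}$ ($D{\left(X,L \right)} = \frac{1}{2} - -1 = \frac{1}{2} + 1 = \frac{3}{2}$)
$E{\left(y \right)} = y^{2} \left(-1 + y\right)^{2}$ ($E{\left(y \right)} = \left(y \left(-1 + y\right)\right)^{2} = y^{2} \left(-1 + y\right)^{2}$)
$- 19 D{\left(\left(5 + 4\right)^{2},\left(-1\right) \left(-5\right) \right)} E{\left(7 \right)} = \left(-19\right) \frac{3}{2} \cdot 7^{2} \left(-1 + 7\right)^{2} = - \frac{57 \cdot 49 \cdot 6^{2}}{2} = - \frac{57 \cdot 49 \cdot 36}{2} = \left(- \frac{57}{2}\right) 1764 = -50274$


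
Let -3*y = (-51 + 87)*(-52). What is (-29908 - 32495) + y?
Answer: -61779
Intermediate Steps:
y = 624 (y = -(-51 + 87)*(-52)/3 = -12*(-52) = -⅓*(-1872) = 624)
(-29908 - 32495) + y = (-29908 - 32495) + 624 = -62403 + 624 = -61779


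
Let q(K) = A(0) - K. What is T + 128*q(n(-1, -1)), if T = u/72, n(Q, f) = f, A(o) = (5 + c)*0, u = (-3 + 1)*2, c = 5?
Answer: 2303/18 ≈ 127.94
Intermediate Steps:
u = -4 (u = -2*2 = -4)
A(o) = 0 (A(o) = (5 + 5)*0 = 10*0 = 0)
q(K) = -K (q(K) = 0 - K = -K)
T = -1/18 (T = -4/72 = -4*1/72 = -1/18 ≈ -0.055556)
T + 128*q(n(-1, -1)) = -1/18 + 128*(-1*(-1)) = -1/18 + 128*1 = -1/18 + 128 = 2303/18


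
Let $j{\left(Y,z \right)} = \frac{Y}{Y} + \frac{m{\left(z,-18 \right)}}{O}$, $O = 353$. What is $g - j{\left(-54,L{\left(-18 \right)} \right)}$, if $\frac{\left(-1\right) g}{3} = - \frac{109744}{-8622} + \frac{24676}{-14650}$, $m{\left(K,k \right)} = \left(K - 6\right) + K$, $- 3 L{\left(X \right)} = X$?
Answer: $- \frac{126886986521}{3715686825} \approx -34.149$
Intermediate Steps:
$L{\left(X \right)} = - \frac{X}{3}$
$m{\left(K,k \right)} = -6 + 2 K$ ($m{\left(K,k \right)} = \left(-6 + K\right) + K = -6 + 2 K$)
$g = - \frac{348748282}{10526025}$ ($g = - 3 \left(- \frac{109744}{-8622} + \frac{24676}{-14650}\right) = - 3 \left(\left(-109744\right) \left(- \frac{1}{8622}\right) + 24676 \left(- \frac{1}{14650}\right)\right) = - 3 \left(\frac{54872}{4311} - \frac{12338}{7325}\right) = \left(-3\right) \frac{348748282}{31578075} = - \frac{348748282}{10526025} \approx -33.132$)
$j{\left(Y,z \right)} = \frac{347}{353} + \frac{2 z}{353}$ ($j{\left(Y,z \right)} = \frac{Y}{Y} + \frac{-6 + 2 z}{353} = 1 + \left(-6 + 2 z\right) \frac{1}{353} = 1 + \left(- \frac{6}{353} + \frac{2 z}{353}\right) = \frac{347}{353} + \frac{2 z}{353}$)
$g - j{\left(-54,L{\left(-18 \right)} \right)} = - \frac{348748282}{10526025} - \left(\frac{347}{353} + \frac{2 \left(\left(- \frac{1}{3}\right) \left(-18\right)\right)}{353}\right) = - \frac{348748282}{10526025} - \left(\frac{347}{353} + \frac{2}{353} \cdot 6\right) = - \frac{348748282}{10526025} - \left(\frac{347}{353} + \frac{12}{353}\right) = - \frac{348748282}{10526025} - \frac{359}{353} = - \frac{126886986521}{3715686825}$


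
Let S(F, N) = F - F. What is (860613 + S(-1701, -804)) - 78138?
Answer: 782475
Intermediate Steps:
S(F, N) = 0
(860613 + S(-1701, -804)) - 78138 = (860613 + 0) - 78138 = 860613 - 78138 = 782475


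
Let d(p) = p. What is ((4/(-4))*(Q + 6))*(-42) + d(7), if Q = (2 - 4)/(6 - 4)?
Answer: 217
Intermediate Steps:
Q = -1 (Q = -2/2 = -2*1/2 = -1)
((4/(-4))*(Q + 6))*(-42) + d(7) = ((4/(-4))*(-1 + 6))*(-42) + 7 = ((4*(-1/4))*5)*(-42) + 7 = -1*5*(-42) + 7 = -5*(-42) + 7 = 210 + 7 = 217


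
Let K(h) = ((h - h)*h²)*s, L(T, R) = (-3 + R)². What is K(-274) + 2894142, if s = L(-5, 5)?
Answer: 2894142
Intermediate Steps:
s = 4 (s = (-3 + 5)² = 2² = 4)
K(h) = 0 (K(h) = ((h - h)*h²)*4 = (0*h²)*4 = 0*4 = 0)
K(-274) + 2894142 = 0 + 2894142 = 2894142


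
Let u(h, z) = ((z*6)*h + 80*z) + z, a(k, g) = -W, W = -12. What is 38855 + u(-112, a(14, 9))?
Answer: 31763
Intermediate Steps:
a(k, g) = 12 (a(k, g) = -1*(-12) = 12)
u(h, z) = 81*z + 6*h*z (u(h, z) = ((6*z)*h + 80*z) + z = (6*h*z + 80*z) + z = (80*z + 6*h*z) + z = 81*z + 6*h*z)
38855 + u(-112, a(14, 9)) = 38855 + 3*12*(27 + 2*(-112)) = 38855 + 3*12*(27 - 224) = 38855 + 3*12*(-197) = 38855 - 7092 = 31763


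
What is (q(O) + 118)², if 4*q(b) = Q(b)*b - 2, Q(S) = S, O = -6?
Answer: 64009/4 ≈ 16002.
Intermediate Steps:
q(b) = -½ + b²/4 (q(b) = (b*b - 2)/4 = (b² - 2)/4 = (-2 + b²)/4 = -½ + b²/4)
(q(O) + 118)² = ((-½ + (¼)*(-6)²) + 118)² = ((-½ + (¼)*36) + 118)² = ((-½ + 9) + 118)² = (17/2 + 118)² = (253/2)² = 64009/4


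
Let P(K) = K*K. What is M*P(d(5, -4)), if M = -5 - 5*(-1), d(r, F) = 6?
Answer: 0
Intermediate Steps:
P(K) = K²
M = 0 (M = -5 + 5 = 0)
M*P(d(5, -4)) = 0*6² = 0*36 = 0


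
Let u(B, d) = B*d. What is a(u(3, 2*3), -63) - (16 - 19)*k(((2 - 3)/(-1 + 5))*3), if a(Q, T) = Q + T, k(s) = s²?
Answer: -693/16 ≈ -43.313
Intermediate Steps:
a(u(3, 2*3), -63) - (16 - 19)*k(((2 - 3)/(-1 + 5))*3) = (3*(2*3) - 63) - (16 - 19)*(((2 - 3)/(-1 + 5))*3)² = (3*6 - 63) - (-3)*(-1/4*3)² = (18 - 63) - (-3)*(-1*¼*3)² = -45 - (-3)*(-¼*3)² = -45 - (-3)*(-¾)² = -45 - (-3)*9/16 = -45 - 1*(-27/16) = -45 + 27/16 = -693/16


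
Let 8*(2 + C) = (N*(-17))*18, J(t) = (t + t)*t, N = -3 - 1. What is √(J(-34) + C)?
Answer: √2463 ≈ 49.629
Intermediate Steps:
N = -4
J(t) = 2*t² (J(t) = (2*t)*t = 2*t²)
C = 151 (C = -2 + (-4*(-17)*18)/8 = -2 + (68*18)/8 = -2 + (⅛)*1224 = -2 + 153 = 151)
√(J(-34) + C) = √(2*(-34)² + 151) = √(2*1156 + 151) = √(2312 + 151) = √2463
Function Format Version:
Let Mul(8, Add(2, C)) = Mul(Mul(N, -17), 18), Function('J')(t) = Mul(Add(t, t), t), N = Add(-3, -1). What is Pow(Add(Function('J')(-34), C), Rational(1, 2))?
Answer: Pow(2463, Rational(1, 2)) ≈ 49.629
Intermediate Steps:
N = -4
Function('J')(t) = Mul(2, Pow(t, 2)) (Function('J')(t) = Mul(Mul(2, t), t) = Mul(2, Pow(t, 2)))
C = 151 (C = Add(-2, Mul(Rational(1, 8), Mul(Mul(-4, -17), 18))) = Add(-2, Mul(Rational(1, 8), Mul(68, 18))) = Add(-2, Mul(Rational(1, 8), 1224)) = Add(-2, 153) = 151)
Pow(Add(Function('J')(-34), C), Rational(1, 2)) = Pow(Add(Mul(2, Pow(-34, 2)), 151), Rational(1, 2)) = Pow(Add(Mul(2, 1156), 151), Rational(1, 2)) = Pow(Add(2312, 151), Rational(1, 2)) = Pow(2463, Rational(1, 2))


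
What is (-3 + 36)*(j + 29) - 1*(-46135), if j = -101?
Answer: 43759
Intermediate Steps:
(-3 + 36)*(j + 29) - 1*(-46135) = (-3 + 36)*(-101 + 29) - 1*(-46135) = 33*(-72) + 46135 = -2376 + 46135 = 43759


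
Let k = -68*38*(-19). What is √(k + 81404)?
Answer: 30*√145 ≈ 361.25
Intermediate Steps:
k = 49096 (k = -2584*(-19) = 49096)
√(k + 81404) = √(49096 + 81404) = √130500 = 30*√145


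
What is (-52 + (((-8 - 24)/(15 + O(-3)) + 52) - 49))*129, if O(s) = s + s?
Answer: -20339/3 ≈ -6779.7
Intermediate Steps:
O(s) = 2*s
(-52 + (((-8 - 24)/(15 + O(-3)) + 52) - 49))*129 = (-52 + (((-8 - 24)/(15 + 2*(-3)) + 52) - 49))*129 = (-52 + ((-32/(15 - 6) + 52) - 49))*129 = (-52 + ((-32/9 + 52) - 49))*129 = (-52 + (436/9 - 49))*129 = (-52 - 5/9)*129 = -473/9*129 = -20339/3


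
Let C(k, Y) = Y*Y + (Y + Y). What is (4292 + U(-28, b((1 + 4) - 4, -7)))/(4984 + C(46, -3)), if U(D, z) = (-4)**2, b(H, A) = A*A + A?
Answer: 4308/4987 ≈ 0.86385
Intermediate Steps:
b(H, A) = A + A**2 (b(H, A) = A**2 + A = A + A**2)
C(k, Y) = Y**2 + 2*Y
U(D, z) = 16
(4292 + U(-28, b((1 + 4) - 4, -7)))/(4984 + C(46, -3)) = (4292 + 16)/(4984 - 3*(2 - 3)) = 4308/(4984 - 3*(-1)) = 4308/(4984 + 3) = 4308/4987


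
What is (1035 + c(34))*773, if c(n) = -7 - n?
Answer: 768362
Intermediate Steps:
(1035 + c(34))*773 = (1035 + (-7 - 1*34))*773 = (1035 + (-7 - 34))*773 = (1035 - 41)*773 = 994*773 = 768362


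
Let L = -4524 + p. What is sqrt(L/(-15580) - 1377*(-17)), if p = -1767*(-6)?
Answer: sqrt(1420530423090)/7790 ≈ 153.00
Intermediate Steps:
p = 10602
L = 6078 (L = -4524 + 10602 = 6078)
sqrt(L/(-15580) - 1377*(-17)) = sqrt(6078/(-15580) - 1377*(-17)) = sqrt(6078*(-1/15580) + 23409) = sqrt(-3039/7790 + 23409) = sqrt(182353071/7790) = sqrt(1420530423090)/7790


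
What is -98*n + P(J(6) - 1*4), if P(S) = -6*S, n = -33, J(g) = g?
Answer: 3222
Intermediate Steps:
-98*n + P(J(6) - 1*4) = -98*(-33) - 6*(6 - 1*4) = 3234 - 6*(6 - 4) = 3234 - 6*2 = 3234 - 12 = 3222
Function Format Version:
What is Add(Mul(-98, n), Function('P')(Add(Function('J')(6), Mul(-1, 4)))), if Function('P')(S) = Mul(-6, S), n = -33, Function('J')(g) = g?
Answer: 3222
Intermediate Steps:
Add(Mul(-98, n), Function('P')(Add(Function('J')(6), Mul(-1, 4)))) = Add(Mul(-98, -33), Mul(-6, Add(6, Mul(-1, 4)))) = Add(3234, Mul(-6, Add(6, -4))) = Add(3234, Mul(-6, 2)) = Add(3234, -12) = 3222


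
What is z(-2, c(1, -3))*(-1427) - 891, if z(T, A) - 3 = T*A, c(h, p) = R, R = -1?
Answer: -8026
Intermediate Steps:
c(h, p) = -1
z(T, A) = 3 + A*T (z(T, A) = 3 + T*A = 3 + A*T)
z(-2, c(1, -3))*(-1427) - 891 = (3 - 1*(-2))*(-1427) - 891 = (3 + 2)*(-1427) - 891 = 5*(-1427) - 891 = -7135 - 891 = -8026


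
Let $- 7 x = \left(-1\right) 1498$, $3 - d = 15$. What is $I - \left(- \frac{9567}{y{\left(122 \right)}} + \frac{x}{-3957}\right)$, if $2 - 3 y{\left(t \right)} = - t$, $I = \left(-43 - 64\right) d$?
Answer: $\frac{743614105}{490668} \approx 1515.5$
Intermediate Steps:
$d = -12$ ($d = 3 - 15 = -12$)
$I = 1284$ ($I = \left(-43 - 64\right) \left(-12\right) = \left(-107\right) \left(-12\right) = 1284$)
$x = 214$ ($x = - \frac{\left(-1\right) 1498}{7} = \left(- \frac{1}{7}\right) \left(-1498\right) = 214$)
$y{\left(t \right)} = \frac{2}{3} + \frac{t}{3}$ ($y{\left(t \right)} = \frac{2}{3} - \frac{\left(-1\right) t}{3} = \frac{2}{3} + \frac{t}{3}$)
$I - \left(- \frac{9567}{y{\left(122 \right)}} + \frac{x}{-3957}\right) = 1284 - \left(- \frac{9567}{\frac{2}{3} + \frac{1}{3} \cdot 122} + \frac{214}{-3957}\right) = 1284 - \left(- \frac{9567}{\frac{2}{3} + \frac{122}{3}} + 214 \left(- \frac{1}{3957}\right)\right) = 1284 - \left(- \frac{9567}{\frac{124}{3}} - \frac{214}{3957}\right) = 1284 - \left(\left(-9567\right) \frac{3}{124} - \frac{214}{3957}\right) = 1284 - \left(- \frac{28701}{124} - \frac{214}{3957}\right) = 1284 - - \frac{113596393}{490668} = 1284 + \frac{113596393}{490668} = \frac{743614105}{490668}$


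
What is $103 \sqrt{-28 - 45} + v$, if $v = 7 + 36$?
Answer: $43 + 103 i \sqrt{73} \approx 43.0 + 880.03 i$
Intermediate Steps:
$v = 43$
$103 \sqrt{-28 - 45} + v = 103 \sqrt{-28 - 45} + 43 = 103 \sqrt{-73} + 43 = 103 i \sqrt{73} + 43 = 43 + 103 i \sqrt{73}$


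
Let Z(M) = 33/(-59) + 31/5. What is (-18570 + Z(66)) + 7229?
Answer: -3343931/295 ≈ -11335.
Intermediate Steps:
Z(M) = 1664/295 (Z(M) = 33*(-1/59) + 31*(1/5) = -33/59 + 31/5 = 1664/295)
(-18570 + Z(66)) + 7229 = (-18570 + 1664/295) + 7229 = -5476486/295 + 7229 = -3343931/295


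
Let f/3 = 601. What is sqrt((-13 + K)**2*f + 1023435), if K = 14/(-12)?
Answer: sqrt(49870335)/6 ≈ 1177.0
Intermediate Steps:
f = 1803 (f = 3*601 = 1803)
K = -7/6 (K = 14*(-1/12) = -7/6 ≈ -1.1667)
sqrt((-13 + K)**2*f + 1023435) = sqrt((-13 - 7/6)**2*1803 + 1023435) = sqrt((-85/6)**2*1803 + 1023435) = sqrt((7225/36)*1803 + 1023435) = sqrt(4342225/12 + 1023435) = sqrt(16623445/12) = sqrt(49870335)/6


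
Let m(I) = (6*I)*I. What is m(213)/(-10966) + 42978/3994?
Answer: -153981492/10949551 ≈ -14.063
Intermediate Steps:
m(I) = 6*I²
m(213)/(-10966) + 42978/3994 = (6*213²)/(-10966) + 42978/3994 = (6*45369)*(-1/10966) + 42978*(1/3994) = 272214*(-1/10966) + 21489/1997 = -136107/5483 + 21489/1997 = -153981492/10949551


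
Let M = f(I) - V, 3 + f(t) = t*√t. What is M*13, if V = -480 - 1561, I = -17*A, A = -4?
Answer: 26494 + 1768*√17 ≈ 33784.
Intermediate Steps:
I = 68 (I = -17*(-4) = 68)
f(t) = -3 + t^(3/2) (f(t) = -3 + t*√t = -3 + t^(3/2))
V = -2041
M = 2038 + 136*√17 (M = (-3 + 68^(3/2)) - 1*(-2041) = (-3 + 136*√17) + 2041 = 2038 + 136*√17 ≈ 2598.7)
M*13 = (2038 + 136*√17)*13 = 26494 + 1768*√17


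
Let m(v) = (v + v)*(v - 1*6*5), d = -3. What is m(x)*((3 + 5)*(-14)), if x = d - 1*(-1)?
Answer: -14336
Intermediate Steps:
x = -2 (x = -3 - 1*(-1) = -3 + 1 = -2)
m(v) = 2*v*(-30 + v) (m(v) = (2*v)*(v - 6*5) = (2*v)*(v - 30) = (2*v)*(-30 + v) = 2*v*(-30 + v))
m(x)*((3 + 5)*(-14)) = (2*(-2)*(-30 - 2))*((3 + 5)*(-14)) = (2*(-2)*(-32))*(8*(-14)) = 128*(-112) = -14336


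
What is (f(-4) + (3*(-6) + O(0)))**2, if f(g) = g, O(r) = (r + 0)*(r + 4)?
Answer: 484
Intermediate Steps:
O(r) = r*(4 + r)
(f(-4) + (3*(-6) + O(0)))**2 = (-4 + (3*(-6) + 0*(4 + 0)))**2 = (-4 + (-18 + 0*4))**2 = (-4 + (-18 + 0))**2 = (-4 - 18)**2 = (-22)**2 = 484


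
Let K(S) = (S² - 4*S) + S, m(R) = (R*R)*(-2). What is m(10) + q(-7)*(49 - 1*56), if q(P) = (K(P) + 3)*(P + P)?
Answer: 6954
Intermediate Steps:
m(R) = -2*R² (m(R) = R²*(-2) = -2*R²)
K(S) = S² - 3*S
q(P) = 2*P*(3 + P*(-3 + P)) (q(P) = (P*(-3 + P) + 3)*(P + P) = (3 + P*(-3 + P))*(2*P) = 2*P*(3 + P*(-3 + P)))
m(10) + q(-7)*(49 - 1*56) = -2*10² + (2*(-7)*(3 - 7*(-3 - 7)))*(49 - 1*56) = -2*100 + (2*(-7)*(3 - 7*(-10)))*(49 - 56) = -200 + (2*(-7)*(3 + 70))*(-7) = -200 + (2*(-7)*73)*(-7) = -200 - 1022*(-7) = -200 + 7154 = 6954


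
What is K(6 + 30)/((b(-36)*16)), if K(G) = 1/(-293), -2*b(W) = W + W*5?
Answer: -1/506304 ≈ -1.9751e-6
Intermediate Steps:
b(W) = -3*W (b(W) = -(W + W*5)/2 = -(W + 5*W)/2 = -3*W)
K(G) = -1/293
K(6 + 30)/((b(-36)*16)) = -1/(293*(-3*(-36)*16)) = -1/(293*(108*16)) = -1/293/1728 = -1/293*1/1728 = -1/506304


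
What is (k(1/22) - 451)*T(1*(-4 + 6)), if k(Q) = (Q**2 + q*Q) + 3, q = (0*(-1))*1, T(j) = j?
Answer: -216831/242 ≈ -896.00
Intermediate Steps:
q = 0 (q = 0*1 = 0)
k(Q) = 3 + Q**2 (k(Q) = (Q**2 + 0*Q) + 3 = (Q**2 + 0) + 3 = Q**2 + 3 = 3 + Q**2)
(k(1/22) - 451)*T(1*(-4 + 6)) = ((3 + (1/22)**2) - 451)*(1*(-4 + 6)) = ((3 + (1/22)**2) - 451)*(1*2) = ((3 + 1/484) - 451)*2 = (1453/484 - 451)*2 = -216831/484*2 = -216831/242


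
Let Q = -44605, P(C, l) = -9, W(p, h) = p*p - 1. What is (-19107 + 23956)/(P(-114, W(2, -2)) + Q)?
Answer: -4849/44614 ≈ -0.10869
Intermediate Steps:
W(p, h) = -1 + p² (W(p, h) = p² - 1 = -1 + p²)
(-19107 + 23956)/(P(-114, W(2, -2)) + Q) = (-19107 + 23956)/(-9 - 44605) = 4849/(-44614) = 4849*(-1/44614) = -4849/44614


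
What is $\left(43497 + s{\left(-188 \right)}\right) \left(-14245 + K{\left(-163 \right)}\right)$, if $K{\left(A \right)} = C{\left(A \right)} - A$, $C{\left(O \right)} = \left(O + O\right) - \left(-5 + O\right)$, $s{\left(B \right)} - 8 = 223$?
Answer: $-622686720$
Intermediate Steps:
$s{\left(B \right)} = 231$ ($s{\left(B \right)} = 8 + 223 = 231$)
$C{\left(O \right)} = 5 + O$ ($C{\left(O \right)} = 2 O - \left(-5 + O\right) = 5 + O$)
$K{\left(A \right)} = 5$ ($K{\left(A \right)} = \left(5 + A\right) - A = 5$)
$\left(43497 + s{\left(-188 \right)}\right) \left(-14245 + K{\left(-163 \right)}\right) = \left(43497 + 231\right) \left(-14245 + 5\right) = 43728 \left(-14240\right) = -622686720$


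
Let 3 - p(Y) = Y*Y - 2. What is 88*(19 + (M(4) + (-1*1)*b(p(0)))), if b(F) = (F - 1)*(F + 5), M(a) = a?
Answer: -1496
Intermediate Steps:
p(Y) = 5 - Y² (p(Y) = 3 - (Y*Y - 2) = 3 - (Y² - 2) = 3 - (-2 + Y²) = 3 + (2 - Y²) = 5 - Y²)
b(F) = (-1 + F)*(5 + F)
88*(19 + (M(4) + (-1*1)*b(p(0)))) = 88*(19 + (4 + (-1*1)*(-5 + (5 - 1*0²)² + 4*(5 - 1*0²)))) = 88*(19 + (4 - (-5 + (5 - 1*0)² + 4*(5 - 1*0)))) = 88*(19 + (4 - (-5 + (5 + 0)² + 4*(5 + 0)))) = 88*(19 + (4 - (-5 + 5² + 4*5))) = 88*(19 + (4 - (-5 + 25 + 20))) = 88*(19 + (4 - 1*40)) = 88*(19 + (4 - 40)) = 88*(19 - 36) = 88*(-17) = -1496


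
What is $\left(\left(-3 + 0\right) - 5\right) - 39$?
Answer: $-47$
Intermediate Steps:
$\left(\left(-3 + 0\right) - 5\right) - 39 = \left(-3 - 5\right) - 39 = -8 - 39 = -47$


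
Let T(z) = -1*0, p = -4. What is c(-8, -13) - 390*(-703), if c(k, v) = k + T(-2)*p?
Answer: 274162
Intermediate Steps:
T(z) = 0
c(k, v) = k (c(k, v) = k + 0*(-4) = k + 0 = k)
c(-8, -13) - 390*(-703) = -8 - 390*(-703) = -8 + 274170 = 274162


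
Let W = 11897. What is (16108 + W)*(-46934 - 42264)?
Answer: -2497989990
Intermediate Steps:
(16108 + W)*(-46934 - 42264) = (16108 + 11897)*(-46934 - 42264) = 28005*(-89198) = -2497989990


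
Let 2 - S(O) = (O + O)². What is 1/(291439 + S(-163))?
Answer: 1/185165 ≈ 5.4006e-6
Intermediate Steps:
S(O) = 2 - 4*O² (S(O) = 2 - (O + O)² = 2 - (2*O)² = 2 - 4*O²)
1/(291439 + S(-163)) = 1/(291439 + (2 - 4*(-163)²)) = 1/(291439 + (2 - 4*26569)) = 1/(291439 + (2 - 106276)) = 1/(291439 - 106274) = 1/185165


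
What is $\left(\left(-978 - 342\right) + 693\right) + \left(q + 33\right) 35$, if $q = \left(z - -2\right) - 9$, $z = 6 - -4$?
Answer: $633$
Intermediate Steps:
$z = 10$ ($z = 6 + 4 = 10$)
$q = 3$ ($q = \left(10 - -2\right) - 9 = \left(10 + 2\right) - 9 = 12 - 9 = 3$)
$\left(\left(-978 - 342\right) + 693\right) + \left(q + 33\right) 35 = \left(\left(-978 - 342\right) + 693\right) + \left(3 + 33\right) 35 = \left(-1320 + 693\right) + 36 \cdot 35 = -627 + 1260 = 633$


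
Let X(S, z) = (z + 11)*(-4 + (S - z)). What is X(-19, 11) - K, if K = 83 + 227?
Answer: -1058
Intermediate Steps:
X(S, z) = (11 + z)*(-4 + S - z)
K = 310
X(-19, 11) - K = (-44 - 1*11² - 15*11 + 11*(-19) - 19*11) - 1*310 = (-44 - 1*121 - 165 - 209 - 209) - 310 = (-44 - 121 - 165 - 209 - 209) - 310 = -748 - 310 = -1058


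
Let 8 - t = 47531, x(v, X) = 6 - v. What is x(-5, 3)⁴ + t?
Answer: -32882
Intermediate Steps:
t = -47523 (t = 8 - 1*47531 = 8 - 47531 = -47523)
x(-5, 3)⁴ + t = (6 - 1*(-5))⁴ - 47523 = (6 + 5)⁴ - 47523 = 11⁴ - 47523 = 14641 - 47523 = -32882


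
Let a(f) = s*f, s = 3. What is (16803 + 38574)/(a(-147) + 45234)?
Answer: 293/237 ≈ 1.2363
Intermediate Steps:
a(f) = 3*f
(16803 + 38574)/(a(-147) + 45234) = (16803 + 38574)/(3*(-147) + 45234) = 55377/(-441 + 45234) = 55377/44793 = 55377*(1/44793) = 293/237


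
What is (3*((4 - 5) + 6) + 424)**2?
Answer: 192721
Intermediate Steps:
(3*((4 - 5) + 6) + 424)**2 = (3*(-1 + 6) + 424)**2 = (3*5 + 424)**2 = (15 + 424)**2 = 439**2 = 192721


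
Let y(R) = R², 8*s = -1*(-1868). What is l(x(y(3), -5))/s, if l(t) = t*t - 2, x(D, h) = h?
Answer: 46/467 ≈ 0.098501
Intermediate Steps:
s = 467/2 (s = (-1*(-1868))/8 = (⅛)*1868 = 467/2 ≈ 233.50)
l(t) = -2 + t² (l(t) = t² - 2 = -2 + t²)
l(x(y(3), -5))/s = (-2 + (-5)²)/(467/2) = (-2 + 25)*(2/467) = 23*(2/467) = 46/467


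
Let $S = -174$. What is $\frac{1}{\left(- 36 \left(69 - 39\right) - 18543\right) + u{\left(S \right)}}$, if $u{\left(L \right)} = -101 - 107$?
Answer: $- \frac{1}{19831} \approx -5.0426 \cdot 10^{-5}$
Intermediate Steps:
$u{\left(L \right)} = -208$ ($u{\left(L \right)} = -101 - 107 = -208$)
$\frac{1}{\left(- 36 \left(69 - 39\right) - 18543\right) + u{\left(S \right)}} = \frac{1}{\left(- 36 \left(69 - 39\right) - 18543\right) - 208} = \frac{1}{\left(\left(-36\right) 30 - 18543\right) - 208} = \frac{1}{\left(-1080 - 18543\right) - 208} = \frac{1}{-19623 - 208} = \frac{1}{-19831} = - \frac{1}{19831}$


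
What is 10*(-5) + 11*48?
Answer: 478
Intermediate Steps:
10*(-5) + 11*48 = -50 + 528 = 478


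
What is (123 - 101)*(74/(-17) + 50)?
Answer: 17072/17 ≈ 1004.2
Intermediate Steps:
(123 - 101)*(74/(-17) + 50) = 22*(74*(-1/17) + 50) = 22*(-74/17 + 50) = 22*(776/17) = 17072/17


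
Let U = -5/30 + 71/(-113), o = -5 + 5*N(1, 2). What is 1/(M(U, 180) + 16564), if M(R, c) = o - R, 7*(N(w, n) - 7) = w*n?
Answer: 4746/78765677 ≈ 6.0255e-5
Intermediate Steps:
N(w, n) = 7 + n*w/7 (N(w, n) = 7 + (w*n)/7 = 7 + (n*w)/7 = 7 + n*w/7)
o = 220/7 (o = -5 + 5*(7 + (⅐)*2*1) = -5 + 5*(7 + 2/7) = -5 + 5*(51/7) = -5 + 255/7 = 220/7 ≈ 31.429)
U = -539/678 (U = -5*1/30 + 71*(-1/113) = -⅙ - 71/113 = -539/678 ≈ -0.79498)
M(R, c) = 220/7 - R
1/(M(U, 180) + 16564) = 1/((220/7 - 1*(-539/678)) + 16564) = 1/((220/7 + 539/678) + 16564) = 1/(152933/4746 + 16564) = 1/(78765677/4746) = 4746/78765677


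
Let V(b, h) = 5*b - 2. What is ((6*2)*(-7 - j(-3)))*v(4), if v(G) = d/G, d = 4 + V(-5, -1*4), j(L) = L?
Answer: 276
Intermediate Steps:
V(b, h) = -2 + 5*b
d = -23 (d = 4 + (-2 + 5*(-5)) = 4 + (-2 - 25) = 4 - 27 = -23)
v(G) = -23/G
((6*2)*(-7 - j(-3)))*v(4) = ((6*2)*(-7 - 1*(-3)))*(-23/4) = (12*(-7 + 3))*(-23*¼) = (12*(-4))*(-23/4) = -48*(-23/4) = 276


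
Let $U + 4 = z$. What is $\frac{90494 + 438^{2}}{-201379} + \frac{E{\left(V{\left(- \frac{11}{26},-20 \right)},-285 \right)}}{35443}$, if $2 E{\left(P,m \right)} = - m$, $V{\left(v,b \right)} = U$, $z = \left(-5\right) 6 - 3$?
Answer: $- \frac{19956418453}{14274951794} \approx -1.398$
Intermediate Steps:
$z = -33$ ($z = -30 - 3 = -33$)
$U = -37$ ($U = -4 - 33 = -37$)
$V{\left(v,b \right)} = -37$
$E{\left(P,m \right)} = - \frac{m}{2}$ ($E{\left(P,m \right)} = \frac{\left(-1\right) m}{2} = - \frac{m}{2}$)
$\frac{90494 + 438^{2}}{-201379} + \frac{E{\left(V{\left(- \frac{11}{26},-20 \right)},-285 \right)}}{35443} = \frac{90494 + 438^{2}}{-201379} + \frac{\left(- \frac{1}{2}\right) \left(-285\right)}{35443} = \left(90494 + 191844\right) \left(- \frac{1}{201379}\right) + \frac{285}{2} \cdot \frac{1}{35443} = 282338 \left(- \frac{1}{201379}\right) + \frac{285}{70886} = - \frac{282338}{201379} + \frac{285}{70886} = - \frac{19956418453}{14274951794}$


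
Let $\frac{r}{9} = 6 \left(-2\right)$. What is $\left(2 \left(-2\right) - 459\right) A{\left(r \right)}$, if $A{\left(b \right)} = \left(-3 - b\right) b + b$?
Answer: $5300424$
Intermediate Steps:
$r = -108$ ($r = 9 \cdot 6 \left(-2\right) = 9 \left(-12\right) = -108$)
$A{\left(b \right)} = b + b \left(-3 - b\right)$ ($A{\left(b \right)} = b \left(-3 - b\right) + b = b + b \left(-3 - b\right)$)
$\left(2 \left(-2\right) - 459\right) A{\left(r \right)} = \left(2 \left(-2\right) - 459\right) \left(\left(-1\right) \left(-108\right) \left(2 - 108\right)\right) = \left(-4 - 459\right) \left(\left(-1\right) \left(-108\right) \left(-106\right)\right) = \left(-463\right) \left(-11448\right) = 5300424$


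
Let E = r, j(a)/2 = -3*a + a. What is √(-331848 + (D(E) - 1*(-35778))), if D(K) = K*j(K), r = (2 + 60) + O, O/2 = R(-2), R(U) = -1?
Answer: I*√310470 ≈ 557.2*I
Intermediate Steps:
j(a) = -4*a (j(a) = 2*(-3*a + a) = 2*(-2*a) = -4*a)
O = -2 (O = 2*(-1) = -2)
r = 60 (r = (2 + 60) - 2 = 62 - 2 = 60)
E = 60
D(K) = -4*K² (D(K) = K*(-4*K) = -4*K²)
√(-331848 + (D(E) - 1*(-35778))) = √(-331848 + (-4*60² - 1*(-35778))) = √(-331848 + (-4*3600 + 35778)) = √(-331848 + (-14400 + 35778)) = √(-331848 + 21378) = √(-310470) = I*√310470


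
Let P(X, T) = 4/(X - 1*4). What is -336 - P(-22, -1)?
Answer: -4366/13 ≈ -335.85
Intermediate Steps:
P(X, T) = 4/(-4 + X) (P(X, T) = 4/(X - 4) = 4/(-4 + X))
-336 - P(-22, -1) = -336 - 4/(-4 - 22) = -336 - 4/(-26) = -336 - 4*(-1)/26 = -336 - 1*(-2/13) = -336 + 2/13 = -4366/13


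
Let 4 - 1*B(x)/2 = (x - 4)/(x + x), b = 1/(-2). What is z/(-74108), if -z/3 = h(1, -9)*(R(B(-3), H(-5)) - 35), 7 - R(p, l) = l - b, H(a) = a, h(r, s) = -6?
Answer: 423/74108 ≈ 0.0057079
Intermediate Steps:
b = -1/2 ≈ -0.50000
B(x) = 8 - (-4 + x)/x (B(x) = 8 - 2*(x - 4)/(x + x) = 8 - 2*(-4 + x)/(2*x) = 8 - 2*(-4 + x)*1/(2*x) = 8 - (-4 + x)/x)
R(p, l) = 13/2 - l (R(p, l) = 7 - (l - 1*(-1/2)) = 7 - (l + 1/2) = 7 - (1/2 + l) = 7 + (-1/2 - l) = 13/2 - l)
z = -423 (z = -(-18)*((13/2 - 1*(-5)) - 35) = -(-18)*((13/2 + 5) - 35) = -(-18)*(23/2 - 35) = -(-18)*(-47)/2 = -3*141 = -423)
z/(-74108) = -423/(-74108) = -423*(-1/74108) = 423/74108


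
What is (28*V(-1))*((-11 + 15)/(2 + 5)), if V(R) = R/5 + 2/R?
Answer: -176/5 ≈ -35.200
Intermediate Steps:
V(R) = 2/R + R/5 (V(R) = R*(⅕) + 2/R = R/5 + 2/R = 2/R + R/5)
(28*V(-1))*((-11 + 15)/(2 + 5)) = (28*(2/(-1) + (⅕)*(-1)))*((-11 + 15)/(2 + 5)) = (28*(2*(-1) - ⅕))*(4/7) = (28*(-2 - ⅕))*(4*(⅐)) = (28*(-11/5))*(4/7) = -308/5*4/7 = -176/5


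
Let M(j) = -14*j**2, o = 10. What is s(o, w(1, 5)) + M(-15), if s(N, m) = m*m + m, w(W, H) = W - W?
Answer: -3150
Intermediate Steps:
w(W, H) = 0
s(N, m) = m + m**2 (s(N, m) = m**2 + m = m + m**2)
s(o, w(1, 5)) + M(-15) = 0*(1 + 0) - 14*(-15)**2 = 0*1 - 14*225 = 0 - 3150 = -3150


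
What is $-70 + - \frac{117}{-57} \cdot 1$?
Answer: $- \frac{1291}{19} \approx -67.947$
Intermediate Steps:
$-70 + - \frac{117}{-57} \cdot 1 = -70 + \left(-117\right) \left(- \frac{1}{57}\right) 1 = -70 + \frac{39}{19} \cdot 1 = -70 + \frac{39}{19} = - \frac{1291}{19}$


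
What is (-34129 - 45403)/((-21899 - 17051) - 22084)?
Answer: 39766/30517 ≈ 1.3031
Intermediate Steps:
(-34129 - 45403)/((-21899 - 17051) - 22084) = -79532/(-38950 - 22084) = -79532/(-61034) = -79532*(-1/61034) = 39766/30517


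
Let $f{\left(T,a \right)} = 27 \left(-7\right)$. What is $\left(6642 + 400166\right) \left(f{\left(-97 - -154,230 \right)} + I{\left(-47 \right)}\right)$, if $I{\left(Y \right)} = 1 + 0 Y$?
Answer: $-76479904$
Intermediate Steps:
$f{\left(T,a \right)} = -189$
$I{\left(Y \right)} = 1$ ($I{\left(Y \right)} = 1 + 0 = 1$)
$\left(6642 + 400166\right) \left(f{\left(-97 - -154,230 \right)} + I{\left(-47 \right)}\right) = \left(6642 + 400166\right) \left(-189 + 1\right) = 406808 \left(-188\right) = -76479904$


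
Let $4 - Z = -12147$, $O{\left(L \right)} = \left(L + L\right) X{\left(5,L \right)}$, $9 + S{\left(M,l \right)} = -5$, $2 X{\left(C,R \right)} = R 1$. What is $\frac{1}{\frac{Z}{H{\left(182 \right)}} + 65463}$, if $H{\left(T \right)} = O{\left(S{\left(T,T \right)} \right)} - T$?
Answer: $\frac{14}{928633} \approx 1.5076 \cdot 10^{-5}$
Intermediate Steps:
$X{\left(C,R \right)} = \frac{R}{2}$ ($X{\left(C,R \right)} = \frac{R 1}{2} = \frac{R}{2}$)
$S{\left(M,l \right)} = -14$ ($S{\left(M,l \right)} = -9 - 5 = -14$)
$O{\left(L \right)} = L^{2}$ ($O{\left(L \right)} = \left(L + L\right) \frac{L}{2} = 2 L \frac{L}{2} = L^{2}$)
$H{\left(T \right)} = 196 - T$ ($H{\left(T \right)} = \left(-14\right)^{2} - T = 196 - T$)
$Z = 12151$ ($Z = 4 - -12147 = 4 + 12147 = 12151$)
$\frac{1}{\frac{Z}{H{\left(182 \right)}} + 65463} = \frac{1}{\frac{12151}{196 - 182} + 65463} = \frac{1}{\frac{12151}{14} + 65463} = \frac{1}{\frac{928633}{14}} = \frac{14}{928633}$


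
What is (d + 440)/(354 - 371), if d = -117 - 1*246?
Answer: -77/17 ≈ -4.5294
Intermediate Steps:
d = -363 (d = -117 - 246 = -363)
(d + 440)/(354 - 371) = (-363 + 440)/(354 - 371) = 77/(-17) = 77*(-1/17) = -77/17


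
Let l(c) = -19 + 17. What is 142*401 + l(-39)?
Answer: 56940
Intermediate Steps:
l(c) = -2
142*401 + l(-39) = 142*401 - 2 = 56942 - 2 = 56940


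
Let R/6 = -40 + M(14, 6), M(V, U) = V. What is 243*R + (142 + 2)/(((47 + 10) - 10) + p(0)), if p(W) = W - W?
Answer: -1781532/47 ≈ -37905.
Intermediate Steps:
R = -156 (R = 6*(-40 + 14) = 6*(-26) = -156)
p(W) = 0
243*R + (142 + 2)/(((47 + 10) - 10) + p(0)) = 243*(-156) + (142 + 2)/(((47 + 10) - 10) + 0) = -37908 + 144/((57 - 10) + 0) = -37908 + 144/(47 + 0) = -37908 + 144/47 = -1781532/47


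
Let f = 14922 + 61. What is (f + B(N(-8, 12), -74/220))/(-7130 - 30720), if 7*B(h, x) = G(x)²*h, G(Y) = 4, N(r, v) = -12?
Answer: -104689/264950 ≈ -0.39513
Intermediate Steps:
B(h, x) = 16*h/7 (B(h, x) = (4²*h)/7 = (16*h)/7 = 16*h/7)
f = 14983
(f + B(N(-8, 12), -74/220))/(-7130 - 30720) = (14983 + (16/7)*(-12))/(-7130 - 30720) = (14983 - 192/7)/(-37850) = (104689/7)*(-1/37850) = -104689/264950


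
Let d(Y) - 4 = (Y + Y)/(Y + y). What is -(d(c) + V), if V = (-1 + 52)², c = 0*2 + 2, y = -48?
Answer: -59913/23 ≈ -2604.9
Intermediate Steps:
c = 2 (c = 0 + 2 = 2)
V = 2601 (V = 51² = 2601)
d(Y) = 4 + 2*Y/(-48 + Y) (d(Y) = 4 + (Y + Y)/(Y - 48) = 4 + (2*Y)/(-48 + Y) = 4 + 2*Y/(-48 + Y))
-(d(c) + V) = -(6*(-32 + 2)/(-48 + 2) + 2601) = -(6*(-30)/(-46) + 2601) = -(6*(-1/46)*(-30) + 2601) = -(90/23 + 2601) = -1*59913/23 = -59913/23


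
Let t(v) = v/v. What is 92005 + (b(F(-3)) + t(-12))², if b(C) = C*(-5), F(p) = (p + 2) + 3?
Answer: 92086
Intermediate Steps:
t(v) = 1
F(p) = 5 + p (F(p) = (2 + p) + 3 = 5 + p)
b(C) = -5*C
92005 + (b(F(-3)) + t(-12))² = 92005 + (-5*(5 - 3) + 1)² = 92005 + (-5*2 + 1)² = 92005 + (-10 + 1)² = 92005 + (-9)² = 92005 + 81 = 92086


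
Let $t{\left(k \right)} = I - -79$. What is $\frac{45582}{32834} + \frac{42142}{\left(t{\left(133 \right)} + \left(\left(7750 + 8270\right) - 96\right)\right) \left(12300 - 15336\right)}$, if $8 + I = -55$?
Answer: $\frac{551126081113}{397240835640} \approx 1.3874$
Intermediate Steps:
$I = -63$ ($I = -8 - 55 = -63$)
$t{\left(k \right)} = 16$ ($t{\left(k \right)} = -63 - -79 = -63 + 79 = 16$)
$\frac{45582}{32834} + \frac{42142}{\left(t{\left(133 \right)} + \left(\left(7750 + 8270\right) - 96\right)\right) \left(12300 - 15336\right)} = \frac{45582}{32834} + \frac{42142}{\left(16 + \left(\left(7750 + 8270\right) - 96\right)\right) \left(12300 - 15336\right)} = 45582 \cdot \frac{1}{32834} + \frac{42142}{\left(16 + \left(16020 - 96\right)\right) \left(-3036\right)} = \frac{22791}{16417} + \frac{42142}{\left(16 + 15924\right) \left(-3036\right)} = \frac{22791}{16417} + \frac{42142}{15940 \left(-3036\right)} = \frac{22791}{16417} + \frac{42142}{-48393840} = \frac{22791}{16417} + 42142 \left(- \frac{1}{48393840}\right) = \frac{22791}{16417} - \frac{21071}{24196920} = \frac{551126081113}{397240835640}$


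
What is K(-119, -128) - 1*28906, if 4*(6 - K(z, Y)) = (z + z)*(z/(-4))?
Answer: -217039/8 ≈ -27130.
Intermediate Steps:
K(z, Y) = 6 + z²/8 (K(z, Y) = 6 - (z + z)*z/(-4)/4 = 6 - 2*z*z*(-¼)/4 = 6 - 2*z*(-z/4)/4 = 6 - (-1)*z²/8 = 6 + z²/8)
K(-119, -128) - 1*28906 = (6 + (⅛)*(-119)²) - 1*28906 = (6 + (⅛)*14161) - 28906 = (6 + 14161/8) - 28906 = 14209/8 - 28906 = -217039/8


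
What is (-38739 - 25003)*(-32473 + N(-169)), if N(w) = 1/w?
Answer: 349812143996/169 ≈ 2.0699e+9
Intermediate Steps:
(-38739 - 25003)*(-32473 + N(-169)) = (-38739 - 25003)*(-32473 + 1/(-169)) = -63742*(-32473 - 1/169) = -63742*(-5487938/169) = 349812143996/169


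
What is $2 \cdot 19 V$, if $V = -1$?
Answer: $-38$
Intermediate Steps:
$2 \cdot 19 V = 2 \cdot 19 \left(-1\right) = 38 \left(-1\right) = -38$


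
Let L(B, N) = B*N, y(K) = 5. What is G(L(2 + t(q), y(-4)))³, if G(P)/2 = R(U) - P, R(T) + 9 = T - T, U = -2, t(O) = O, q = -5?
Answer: 1728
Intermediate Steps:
R(T) = -9 (R(T) = -9 + (T - T) = -9 + 0 = -9)
G(P) = -18 - 2*P (G(P) = 2*(-9 - P) = -18 - 2*P)
G(L(2 + t(q), y(-4)))³ = (-18 - 2*(2 - 5)*5)³ = (-18 - (-6)*5)³ = (-18 - 2*(-15))³ = (-18 + 30)³ = 12³ = 1728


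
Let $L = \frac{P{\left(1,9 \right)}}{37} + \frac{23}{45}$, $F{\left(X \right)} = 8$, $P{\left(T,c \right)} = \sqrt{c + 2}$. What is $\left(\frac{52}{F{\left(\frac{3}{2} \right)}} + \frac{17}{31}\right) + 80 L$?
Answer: $\frac{26749}{558} + \frac{80 \sqrt{11}}{37} \approx 55.108$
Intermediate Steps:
$P{\left(T,c \right)} = \sqrt{2 + c}$
$L = \frac{23}{45} + \frac{\sqrt{11}}{37}$ ($L = \frac{\sqrt{2 + 9}}{37} + \frac{23}{45} = \sqrt{11} \cdot \frac{1}{37} + 23 \cdot \frac{1}{45} = \frac{\sqrt{11}}{37} + \frac{23}{45} = \frac{23}{45} + \frac{\sqrt{11}}{37} \approx 0.60075$)
$\left(\frac{52}{F{\left(\frac{3}{2} \right)}} + \frac{17}{31}\right) + 80 L = \left(\frac{52}{8} + \frac{17}{31}\right) + 80 \left(\frac{23}{45} + \frac{\sqrt{11}}{37}\right) = \left(52 \cdot \frac{1}{8} + 17 \cdot \frac{1}{31}\right) + \left(\frac{368}{9} + \frac{80 \sqrt{11}}{37}\right) = \left(\frac{13}{2} + \frac{17}{31}\right) + \left(\frac{368}{9} + \frac{80 \sqrt{11}}{37}\right) = \frac{437}{62} + \left(\frac{368}{9} + \frac{80 \sqrt{11}}{37}\right) = \frac{26749}{558} + \frac{80 \sqrt{11}}{37}$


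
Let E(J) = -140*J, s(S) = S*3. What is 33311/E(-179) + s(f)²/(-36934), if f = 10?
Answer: 603877237/462783020 ≈ 1.3049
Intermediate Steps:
s(S) = 3*S
33311/E(-179) + s(f)²/(-36934) = 33311/((-140*(-179))) + (3*10)²/(-36934) = 33311/25060 + 30²*(-1/36934) = 33311*(1/25060) + 900*(-1/36934) = 33311/25060 - 450/18467 = 603877237/462783020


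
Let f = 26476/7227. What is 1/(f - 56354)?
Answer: -7227/407243882 ≈ -1.7746e-5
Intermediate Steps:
f = 26476/7227 (f = 26476*(1/7227) = 26476/7227 ≈ 3.6635)
1/(f - 56354) = 1/(26476/7227 - 56354) = 1/(-407243882/7227) = -7227/407243882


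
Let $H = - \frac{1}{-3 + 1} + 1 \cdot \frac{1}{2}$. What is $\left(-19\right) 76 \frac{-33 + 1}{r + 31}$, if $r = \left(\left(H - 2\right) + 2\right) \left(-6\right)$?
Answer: $\frac{46208}{25} \approx 1848.3$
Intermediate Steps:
$H = 1$ ($H = - \frac{1}{-2} + 1 \cdot \frac{1}{2} = \left(-1\right) \left(- \frac{1}{2}\right) + \frac{1}{2} = \frac{1}{2} + \frac{1}{2} = 1$)
$r = -6$ ($r = \left(\left(1 - 2\right) + 2\right) \left(-6\right) = \left(-1 + 2\right) \left(-6\right) = 1 \left(-6\right) = -6$)
$\left(-19\right) 76 \frac{-33 + 1}{r + 31} = \left(-19\right) 76 \frac{-33 + 1}{-6 + 31} = - 1444 \left(- \frac{32}{25}\right) = - 1444 \left(\left(-32\right) \frac{1}{25}\right) = \left(-1444\right) \left(- \frac{32}{25}\right) = \frac{46208}{25}$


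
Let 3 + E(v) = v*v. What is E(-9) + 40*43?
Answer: 1798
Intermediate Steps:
E(v) = -3 + v² (E(v) = -3 + v*v = -3 + v²)
E(-9) + 40*43 = (-3 + (-9)²) + 40*43 = (-3 + 81) + 1720 = 78 + 1720 = 1798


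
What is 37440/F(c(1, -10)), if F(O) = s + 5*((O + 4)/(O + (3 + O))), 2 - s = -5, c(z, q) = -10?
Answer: 636480/149 ≈ 4271.7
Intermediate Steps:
s = 7 (s = 2 - 1*(-5) = 2 + 5 = 7)
F(O) = 7 + 5*(4 + O)/(3 + 2*O) (F(O) = 7 + 5*((O + 4)/(O + (3 + O))) = 7 + 5*((4 + O)/(3 + 2*O)) = 7 + 5*(4 + O)/(3 + 2*O))
37440/F(c(1, -10)) = 37440/(((41 + 19*(-10))/(3 + 2*(-10)))) = 37440/(((41 - 190)/(3 - 20))) = 37440/((-149/(-17))) = 37440/((-1/17*(-149))) = 37440/(149/17) = 37440*(17/149) = 636480/149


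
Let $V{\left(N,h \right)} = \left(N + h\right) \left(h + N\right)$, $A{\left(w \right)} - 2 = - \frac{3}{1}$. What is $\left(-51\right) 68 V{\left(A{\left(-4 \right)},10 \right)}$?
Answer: $-280908$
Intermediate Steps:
$A{\left(w \right)} = -1$ ($A{\left(w \right)} = 2 - \frac{3}{1} = 2 - 3 = -1$)
$V{\left(N,h \right)} = \left(N + h\right)^{2}$ ($V{\left(N,h \right)} = \left(N + h\right) \left(N + h\right) = \left(N + h\right)^{2}$)
$\left(-51\right) 68 V{\left(A{\left(-4 \right)},10 \right)} = \left(-51\right) 68 \left(-1 + 10\right)^{2} = - 3468 \cdot 9^{2} = \left(-3468\right) 81 = -280908$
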